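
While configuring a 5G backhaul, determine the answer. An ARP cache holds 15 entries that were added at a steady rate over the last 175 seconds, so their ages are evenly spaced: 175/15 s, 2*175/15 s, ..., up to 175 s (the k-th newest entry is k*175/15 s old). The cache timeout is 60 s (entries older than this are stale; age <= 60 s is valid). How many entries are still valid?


Ages are k * 175/15 s for k = 1..15 (spacing = 11.6667 s).
Entry k is valid iff k * 175/15 <= 60 iff k <= 15 * 60 / 175 = 5.1429
n_valid = floor(5.1429) = 5
(n_stale = 15 - 5 = 10)

5


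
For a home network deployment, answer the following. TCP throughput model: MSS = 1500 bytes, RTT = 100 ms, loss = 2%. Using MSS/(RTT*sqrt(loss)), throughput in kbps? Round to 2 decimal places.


Given: MSS = 1500 bytes, RTT = 100 ms, loss = 2%
RTT in seconds = 100 / 1000 = 0.1
Loss rate = 2% = 0.02
sqrt(loss) = sqrt(0.02) = 0.141421356237
Throughput (bytes/s) = 1500 / (0.1 * 0.141421356237) = 106066.0172
Throughput (kbps) = 106066.0172 * 8 / 1000 = 848.528137 -> 848.53 kbps (2 dp)

848.53


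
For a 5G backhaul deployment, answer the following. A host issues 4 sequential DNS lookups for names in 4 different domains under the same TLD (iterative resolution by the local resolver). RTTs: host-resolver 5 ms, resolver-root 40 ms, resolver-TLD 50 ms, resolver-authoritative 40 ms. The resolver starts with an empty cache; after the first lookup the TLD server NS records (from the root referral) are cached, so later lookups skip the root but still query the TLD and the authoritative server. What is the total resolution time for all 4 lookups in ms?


Lookup 1 (cold cache): local + root + TLD + auth = 5 + 40 + 50 + 40 = 135 ms
Lookups 2..4 (TLD NS cached -> skip root; new domain -> still ask TLD and auth): local + TLD + auth = 5 + 50 + 40 = 95 ms each
Remaining 3 lookups: 3 * 95 = 285 ms
Total = 135 + 285 = 420 ms

420


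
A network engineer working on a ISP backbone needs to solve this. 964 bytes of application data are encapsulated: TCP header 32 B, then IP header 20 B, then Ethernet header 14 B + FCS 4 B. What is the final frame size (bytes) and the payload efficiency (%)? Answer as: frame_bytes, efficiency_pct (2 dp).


TCP segment = 964 + 32 = 996 B
IP packet = 996 + 20 = 1016 B
Ethernet frame = 1016 + 14 + 4 = 1034 B
Efficiency = app / frame = 964 / 1034 = 0.932302 = 93.2302% -> 93.23% (2 dp)

1034, 93.23


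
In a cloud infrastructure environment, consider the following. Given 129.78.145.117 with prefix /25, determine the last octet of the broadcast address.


Given: IP = 129.78.145.117, prefix = /25
Host bits = 32 - 25 = 7
Network last octet = 117 AND mask = 0
Host part size = 2^7 - 1 = 127
Broadcast last octet = 0 OR 127 = 127

127


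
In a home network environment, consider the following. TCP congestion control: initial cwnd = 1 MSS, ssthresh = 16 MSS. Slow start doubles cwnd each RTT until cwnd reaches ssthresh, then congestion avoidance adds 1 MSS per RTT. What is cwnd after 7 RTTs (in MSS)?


RTT 0: cwnd = 1 MSS (initial)
RTT 1: cwnd = 2 MSS (slow start, doubled)
RTT 2: cwnd = 4 MSS (slow start, doubled)
RTT 3: cwnd = 8 MSS (slow start, doubled)
RTT 4: cwnd = 16 MSS (slow start, doubled)
RTT 5: cwnd = 17 MSS (congestion avoidance, +1)
RTT 6: cwnd = 18 MSS (congestion avoidance, +1)
RTT 7: cwnd = 19 MSS (congestion avoidance, +1)

19


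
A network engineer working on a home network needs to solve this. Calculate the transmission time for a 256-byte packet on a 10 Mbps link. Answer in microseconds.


Given: packet = 256 bytes, bandwidth = 10 Mbps
Packet in bits = 256 * 8 = 2048 bits
Bandwidth = 10 * 10^6 = 10000000 bps
Time = 2048 / 10000000 seconds
Time in us = 2048 * 10^6 / 10000000 = 204.8

204.8


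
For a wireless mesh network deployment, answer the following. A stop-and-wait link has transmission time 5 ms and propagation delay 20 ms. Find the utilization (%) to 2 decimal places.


Given: Ttrans = 5 ms, Tprop = 20 ms
RTT = 2 * Tprop = 2 * 20 = 40 ms
U = Ttrans / (Ttrans + RTT)
U = 5 / (5 + 40)
U = 5 / 45 = 0.111111
U% = 11.11%

11.11


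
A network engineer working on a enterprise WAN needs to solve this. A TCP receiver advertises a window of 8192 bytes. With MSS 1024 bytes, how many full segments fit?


Given: RWND = 8192 bytes, MSS = 1024 bytes
Full segments = floor(RWND / MSS)
Full segments = floor(8192 / 1024)
Full segments = floor(8.0) = 8

8


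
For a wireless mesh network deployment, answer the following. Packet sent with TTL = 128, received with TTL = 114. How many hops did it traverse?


Given: initial TTL = 128, received TTL = 114
Hops = initial TTL - received TTL
Hops = 128 - 114 = 14

14


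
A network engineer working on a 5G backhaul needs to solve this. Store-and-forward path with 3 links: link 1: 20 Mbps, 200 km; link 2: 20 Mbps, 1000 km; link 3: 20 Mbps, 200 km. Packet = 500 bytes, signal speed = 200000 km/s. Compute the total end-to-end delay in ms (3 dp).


Packet = 500 bytes = 4000 bits. Store-and-forward: sum (t_trans + t_prop) per link.
Link 1: t_trans = 4000/(20*10^6) s = 0.2000 ms; t_prop = 200/200000 s = 1.0000 ms; subtotal = 1.2000 ms
Link 2: t_trans = 4000/(20*10^6) s = 0.2000 ms; t_prop = 1000/200000 s = 5.0000 ms; subtotal = 5.2000 ms
Link 3: t_trans = 4000/(20*10^6) s = 0.2000 ms; t_prop = 200/200000 s = 1.0000 ms; subtotal = 1.2000 ms
End-to-end = 1.2000 + 5.2000 + 1.2000 = 7.6000 ms -> 7.600 ms (3 dp)

7.600


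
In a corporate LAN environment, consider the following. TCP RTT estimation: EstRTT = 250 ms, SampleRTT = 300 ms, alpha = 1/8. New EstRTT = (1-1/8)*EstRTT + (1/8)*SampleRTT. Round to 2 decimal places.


Given: EstRTT = 250 ms, SampleRTT = 300 ms, alpha = 1/8
New EstRTT = (1 - alpha) * EstRTT + alpha * SampleRTT
(7/8) * 250 = 218.75
(1/8) * 300 = 37.5
New EstRTT = 218.75 + 37.5 = 256.25 ms -> 256.25 ms (2 dp)

256.25


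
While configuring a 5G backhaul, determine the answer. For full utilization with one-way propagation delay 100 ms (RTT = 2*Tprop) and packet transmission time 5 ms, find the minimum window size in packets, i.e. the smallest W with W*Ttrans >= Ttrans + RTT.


Given: Ttrans = 5 ms, RTT = 200 ms (= 2 * Tprop, Tprop = 100 ms)
Time until first ACK returns = Ttrans + RTT = 5 + 200 = 205 ms
Need W * Ttrans >= Ttrans + RTT  ->  W >= (Ttrans + RTT) / Ttrans
(Ttrans + RTT) / Ttrans = 205 / 5 = 41
W_min = ceil(41) = 41

41


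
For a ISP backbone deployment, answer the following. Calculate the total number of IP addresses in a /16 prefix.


Given: CIDR prefix /16
Host bits = 32 - 16 = 16
Total addresses = 2^16 = 65536

65536


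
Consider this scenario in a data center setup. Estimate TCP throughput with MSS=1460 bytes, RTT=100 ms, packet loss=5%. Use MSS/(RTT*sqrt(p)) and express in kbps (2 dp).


Given: MSS = 1460 bytes, RTT = 100 ms, loss = 5%
RTT in seconds = 100 / 1000 = 0.1
Loss rate = 5% = 0.05
sqrt(loss) = sqrt(0.05) = 0.223606797750
Throughput (bytes/s) = 1460 / (0.1 * 0.223606797750) = 65293.1849
Throughput (kbps) = 65293.1849 * 8 / 1000 = 522.345480 -> 522.35 kbps (2 dp)

522.35


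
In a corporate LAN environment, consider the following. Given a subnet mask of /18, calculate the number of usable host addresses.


Given: subnet mask /18
Host bits = 32 - 18 = 14
Total addresses = 2^14 = 16384
Usable hosts = 16384 - 2 (network + broadcast) = 16382

16382


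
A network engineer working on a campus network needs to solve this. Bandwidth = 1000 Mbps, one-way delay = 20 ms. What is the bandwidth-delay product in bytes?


Given: bandwidth = 1000 Mbps, delay = 20 ms
BDP in bits = 1000 * 10^6 * 20 / 1000
BDP in bits = 20000000
BDP in bytes = 20000000 / 8 = 2500000

2500000


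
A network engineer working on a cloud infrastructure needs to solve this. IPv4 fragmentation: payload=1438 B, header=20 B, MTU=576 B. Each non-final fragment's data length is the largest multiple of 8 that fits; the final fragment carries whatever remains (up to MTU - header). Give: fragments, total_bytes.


Max data per non-final fragment = floor((MTU - header)/8)*8 = floor((576 - 20)/8)*8 = floor(556/8)*8 = 552 B
Final fragment needs no 8-byte alignment: it can carry up to MTU - header = 556 B
Non-final fragments needed = ceil((payload - 556) / 552) = ceil(882/552) = ceil(1.5978) = 2
Number of fragments = 2 + 1 = 3
Fragment sizes (data): 2 * 552 B + 334 B (last, 334 <= 556 OK)
Total bytes sent = payload + n_frags * header = 1438 + 3*20 = 1438 + 60 = 1498 B

3, 1498


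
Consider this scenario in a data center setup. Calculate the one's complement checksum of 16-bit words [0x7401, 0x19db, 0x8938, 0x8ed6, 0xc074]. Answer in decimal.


Given words: [0x7401, 0x19db, 0x8938, 0x8ed6, 0xc074]
Step 1: Sum all words
Raw sum = 29697 + 6619 + 35128 + 36566 + 49268 = 157278
Step 2: Fold carry: (26206 + 2) = 26208
One's complement = ~26208 & 0xFFFF = 39327

39327


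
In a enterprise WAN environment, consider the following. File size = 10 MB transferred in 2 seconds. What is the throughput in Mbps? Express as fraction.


Given: file = 10 MB, time = 2 s
File in Mb = 10 * 8 = 80 Mb
Throughput = 80 / 2 Mbps
Throughput = 40 Mbps

40


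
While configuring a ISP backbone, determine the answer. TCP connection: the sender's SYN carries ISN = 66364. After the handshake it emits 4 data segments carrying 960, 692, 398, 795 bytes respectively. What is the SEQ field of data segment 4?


The SYN occupies sequence number ISN = 66364, so the first data byte is ISN + 1 = 66365.
SEQ of data segment i = (ISN + 1) + sum of payload sizes of segments 1..i-1.
Segment 1: SEQ = 66365, payload = 960 bytes
Segment 2: SEQ = 67325, payload = 692 bytes
Segment 3: SEQ = 68017, payload = 398 bytes
Segment 4: SEQ = 68415, payload = 795 bytes
SEQ of segment 4 = 66365 + 960 + 692 + 398 = 68415

68415


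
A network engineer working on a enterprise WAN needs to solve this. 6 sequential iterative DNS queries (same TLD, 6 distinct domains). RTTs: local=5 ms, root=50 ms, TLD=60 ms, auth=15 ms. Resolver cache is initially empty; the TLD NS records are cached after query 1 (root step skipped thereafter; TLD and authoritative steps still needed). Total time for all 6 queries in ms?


Lookup 1 (cold cache): local + root + TLD + auth = 5 + 50 + 60 + 15 = 130 ms
Lookups 2..6 (TLD NS cached -> skip root; new domain -> still ask TLD and auth): local + TLD + auth = 5 + 60 + 15 = 80 ms each
Remaining 5 lookups: 5 * 80 = 400 ms
Total = 130 + 400 = 530 ms

530


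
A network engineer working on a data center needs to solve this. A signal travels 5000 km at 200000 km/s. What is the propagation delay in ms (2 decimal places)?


Given: distance = 5000 km, speed = 200000 km/s
Delay = distance / speed = 5000 / 200000 seconds
Delay in ms = 5000 * 1000 / 200000
Delay = 25.0000 ms
Rounded to 2 dp = 25.00 ms

25.00


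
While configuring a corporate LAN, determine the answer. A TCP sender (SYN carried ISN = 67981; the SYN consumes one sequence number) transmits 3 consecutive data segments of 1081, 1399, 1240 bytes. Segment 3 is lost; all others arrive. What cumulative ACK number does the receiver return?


SYN uses sequence number 67981; first data byte = ISN + 1 = 67982.
Segment 1: SEQ = 67982, len = 1081 B, covers [67982, 69062]
Segment 2: SEQ = 69063, len = 1399 B, covers [69063, 70461]
Segment 3: SEQ = 70462, len = 1240 B, covers [70462, 71701] [LOST]
In-order data received: bytes [67982, 70461] (segments 1..2).
Segment 3 missing -> gap begins at byte 70462.
Cumulative ACK = next expected in-order byte = 67982 + 1081 + 1399 = 70462

70462


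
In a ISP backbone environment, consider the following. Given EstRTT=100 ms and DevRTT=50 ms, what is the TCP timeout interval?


Given: EstRTT = 100 ms, DevRTT = 50 ms
Timeout = EstRTT + 4 * DevRTT
4 * DevRTT = 4 * 50 = 200
Timeout = 100 + 200 = 300 ms

300


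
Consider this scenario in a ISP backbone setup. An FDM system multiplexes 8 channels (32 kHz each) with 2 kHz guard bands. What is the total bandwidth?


Given: 8 channels, 32 kHz each, guard = 2 kHz
Channel bandwidth = 8 * 32 = 256 kHz
Guard bands = 7 gaps * 2 kHz = 14 kHz
Total = 256 + 14 = 270 kHz

270


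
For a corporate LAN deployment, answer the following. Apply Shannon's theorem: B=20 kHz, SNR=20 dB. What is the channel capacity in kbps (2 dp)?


Given: B = 20 kHz, SNR = 20 dB
SNR linear = 10^(20/10) = 100
1 + SNR = 101
log2(101) = 6.6582114828
C = 20 * 1000 * 6.6582114828 = 133164.2297 bps
C = 133.164230 kbps -> 133.16 kbps (2 dp)

133.16


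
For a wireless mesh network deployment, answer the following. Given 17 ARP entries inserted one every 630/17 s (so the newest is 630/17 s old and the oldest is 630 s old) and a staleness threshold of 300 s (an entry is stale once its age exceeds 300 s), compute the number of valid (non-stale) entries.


Ages are k * 630/17 s for k = 1..17 (spacing = 37.0588 s).
Entry k is valid iff k * 630/17 <= 300 iff k <= 17 * 300 / 630 = 8.0952
n_valid = floor(8.0952) = 8
(n_stale = 17 - 8 = 9)

8


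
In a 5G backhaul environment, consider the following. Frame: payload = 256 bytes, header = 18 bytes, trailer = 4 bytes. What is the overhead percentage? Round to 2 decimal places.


Given: payload = 256 B, header = 18 B, trailer = 4 B
Overhead bytes = header + trailer = 18 + 4 = 22
Total frame = payload + overhead = 256 + 22 = 278
Overhead % = 22 / 278 * 100 = 7.9137% -> 7.91% (2 dp)

7.91


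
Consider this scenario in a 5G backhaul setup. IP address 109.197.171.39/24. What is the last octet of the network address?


Given: IP = 109.197.171.39, prefix = /24
Subnet mask = 255.255.255.0
Last octet of IP: 39
Last octet of mask: 0
Network last octet = 39 AND 0 = 0

0


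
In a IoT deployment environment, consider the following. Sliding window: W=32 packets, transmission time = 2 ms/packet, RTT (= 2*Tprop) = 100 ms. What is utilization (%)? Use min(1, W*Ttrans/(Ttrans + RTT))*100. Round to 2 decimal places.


Given: W = 32, Ttrans = 2 ms, RTT = 100 ms (= 2 * Tprop, Tprop = 50 ms)
Cycle time = Ttrans + RTT = 2 + 100 = 102 ms (first packet sent until its ACK returns)
W * Ttrans = 32 * 2 = 64 ms of sending per cycle
W * Ttrans / (Ttrans + RTT) = 64 / 102 = 0.627451
U = min(1, 0.627451) = 0.627451
U% = 62.75%

62.75


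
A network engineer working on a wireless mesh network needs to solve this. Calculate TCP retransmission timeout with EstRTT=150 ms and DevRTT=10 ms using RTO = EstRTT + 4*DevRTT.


Given: EstRTT = 150 ms, DevRTT = 10 ms
Timeout = EstRTT + 4 * DevRTT
4 * DevRTT = 4 * 10 = 40
Timeout = 150 + 40 = 190 ms

190


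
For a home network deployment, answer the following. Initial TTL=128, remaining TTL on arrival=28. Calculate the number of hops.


Given: initial TTL = 128, received TTL = 28
Hops = initial TTL - received TTL
Hops = 128 - 28 = 100

100


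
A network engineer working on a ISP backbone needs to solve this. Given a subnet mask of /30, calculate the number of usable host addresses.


Given: subnet mask /30
Host bits = 32 - 30 = 2
Total addresses = 2^2 = 4
Usable hosts = 4 - 2 (network + broadcast) = 2

2


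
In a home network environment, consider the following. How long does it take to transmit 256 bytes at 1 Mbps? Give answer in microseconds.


Given: packet = 256 bytes, bandwidth = 1 Mbps
Packet in bits = 256 * 8 = 2048 bits
Bandwidth = 1 * 10^6 = 1000000 bps
Time = 2048 / 1000000 seconds
Time in us = 2048 * 10^6 / 1000000 = 2048

2048


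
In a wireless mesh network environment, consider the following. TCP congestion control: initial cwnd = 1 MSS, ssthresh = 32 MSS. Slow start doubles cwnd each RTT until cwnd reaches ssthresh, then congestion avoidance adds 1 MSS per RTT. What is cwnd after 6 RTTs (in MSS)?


RTT 0: cwnd = 1 MSS (initial)
RTT 1: cwnd = 2 MSS (slow start, doubled)
RTT 2: cwnd = 4 MSS (slow start, doubled)
RTT 3: cwnd = 8 MSS (slow start, doubled)
RTT 4: cwnd = 16 MSS (slow start, doubled)
RTT 5: cwnd = 32 MSS (slow start, doubled)
RTT 6: cwnd = 33 MSS (congestion avoidance, +1)

33


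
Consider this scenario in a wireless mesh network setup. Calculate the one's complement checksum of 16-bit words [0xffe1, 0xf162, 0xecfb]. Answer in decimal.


Given words: [0xffe1, 0xf162, 0xecfb]
Step 1: Sum all words
Raw sum = 65505 + 61794 + 60667 = 187966
Step 2: Fold carry: (56894 + 2) = 56896
One's complement = ~56896 & 0xFFFF = 8639

8639


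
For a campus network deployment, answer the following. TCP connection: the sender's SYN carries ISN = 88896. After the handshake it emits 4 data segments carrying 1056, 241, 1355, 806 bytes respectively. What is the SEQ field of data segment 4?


The SYN occupies sequence number ISN = 88896, so the first data byte is ISN + 1 = 88897.
SEQ of data segment i = (ISN + 1) + sum of payload sizes of segments 1..i-1.
Segment 1: SEQ = 88897, payload = 1056 bytes
Segment 2: SEQ = 89953, payload = 241 bytes
Segment 3: SEQ = 90194, payload = 1355 bytes
Segment 4: SEQ = 91549, payload = 806 bytes
SEQ of segment 4 = 88897 + 1056 + 241 + 1355 = 91549

91549


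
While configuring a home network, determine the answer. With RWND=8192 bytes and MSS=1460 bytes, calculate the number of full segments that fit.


Given: RWND = 8192 bytes, MSS = 1460 bytes
Full segments = floor(RWND / MSS)
Full segments = floor(8192 / 1460)
Full segments = floor(5.611) = 5

5


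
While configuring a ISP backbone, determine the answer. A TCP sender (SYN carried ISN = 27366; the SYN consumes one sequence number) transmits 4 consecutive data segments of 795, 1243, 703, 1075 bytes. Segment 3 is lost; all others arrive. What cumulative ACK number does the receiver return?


SYN uses sequence number 27366; first data byte = ISN + 1 = 27367.
Segment 1: SEQ = 27367, len = 795 B, covers [27367, 28161]
Segment 2: SEQ = 28162, len = 1243 B, covers [28162, 29404]
Segment 3: SEQ = 29405, len = 703 B, covers [29405, 30107] [LOST]
Segment 4: SEQ = 30108, len = 1075 B, covers [30108, 31182]
In-order data received: bytes [27367, 29404] (segments 1..2).
Segment 3 missing -> gap begins at byte 29405; later segments buffered out of order.
Cumulative ACK = next expected in-order byte = 27367 + 795 + 1243 = 29405

29405


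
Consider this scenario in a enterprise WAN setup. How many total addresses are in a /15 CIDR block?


Given: CIDR prefix /15
Host bits = 32 - 15 = 17
Total addresses = 2^17 = 131072

131072


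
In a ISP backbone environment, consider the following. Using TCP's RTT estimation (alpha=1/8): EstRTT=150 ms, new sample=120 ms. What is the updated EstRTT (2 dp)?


Given: EstRTT = 150 ms, SampleRTT = 120 ms, alpha = 1/8
New EstRTT = (1 - alpha) * EstRTT + alpha * SampleRTT
(7/8) * 150 = 131.25
(1/8) * 120 = 15
New EstRTT = 131.25 + 15 = 146.25 ms -> 146.25 ms (2 dp)

146.25


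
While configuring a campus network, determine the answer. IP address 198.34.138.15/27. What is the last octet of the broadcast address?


Given: IP = 198.34.138.15, prefix = /27
Host bits = 32 - 27 = 5
Network last octet = 15 AND mask = 0
Host part size = 2^5 - 1 = 31
Broadcast last octet = 0 OR 31 = 31

31


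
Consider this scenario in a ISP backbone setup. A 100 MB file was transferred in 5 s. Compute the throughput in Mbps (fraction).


Given: file = 100 MB, time = 5 s
File in Mb = 100 * 8 = 800 Mb
Throughput = 800 / 5 Mbps
Throughput = 160 Mbps

160


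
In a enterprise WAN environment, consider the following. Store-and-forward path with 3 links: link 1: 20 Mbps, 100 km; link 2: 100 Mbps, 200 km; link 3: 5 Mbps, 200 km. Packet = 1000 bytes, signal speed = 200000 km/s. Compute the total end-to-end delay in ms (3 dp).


Packet = 1000 bytes = 8000 bits. Store-and-forward: sum (t_trans + t_prop) per link.
Link 1: t_trans = 8000/(20*10^6) s = 0.4000 ms; t_prop = 100/200000 s = 0.5000 ms; subtotal = 0.9000 ms
Link 2: t_trans = 8000/(100*10^6) s = 0.0800 ms; t_prop = 200/200000 s = 1.0000 ms; subtotal = 1.0800 ms
Link 3: t_trans = 8000/(5*10^6) s = 1.6000 ms; t_prop = 200/200000 s = 1.0000 ms; subtotal = 2.6000 ms
End-to-end = 0.9000 + 1.0800 + 2.6000 = 4.5800 ms -> 4.580 ms (3 dp)

4.580


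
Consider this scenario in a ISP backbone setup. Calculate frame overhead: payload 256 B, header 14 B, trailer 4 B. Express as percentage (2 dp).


Given: payload = 256 B, header = 14 B, trailer = 4 B
Overhead bytes = header + trailer = 14 + 4 = 18
Total frame = payload + overhead = 256 + 18 = 274
Overhead % = 18 / 274 * 100 = 6.5693% -> 6.57% (2 dp)

6.57


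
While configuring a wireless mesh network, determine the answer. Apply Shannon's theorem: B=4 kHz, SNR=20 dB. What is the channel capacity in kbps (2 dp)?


Given: B = 4 kHz, SNR = 20 dB
SNR linear = 10^(20/10) = 100
1 + SNR = 101
log2(101) = 6.6582114828
C = 4 * 1000 * 6.6582114828 = 26632.8459 bps
C = 26.632846 kbps -> 26.63 kbps (2 dp)

26.63


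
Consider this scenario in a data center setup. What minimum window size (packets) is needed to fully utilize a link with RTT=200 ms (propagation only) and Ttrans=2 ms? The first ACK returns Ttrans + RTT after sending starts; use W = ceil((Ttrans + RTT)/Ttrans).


Given: Ttrans = 2 ms, RTT = 200 ms (= 2 * Tprop, Tprop = 100 ms)
Time until first ACK returns = Ttrans + RTT = 2 + 200 = 202 ms
Need W * Ttrans >= Ttrans + RTT  ->  W >= (Ttrans + RTT) / Ttrans
(Ttrans + RTT) / Ttrans = 202 / 2 = 101
W_min = ceil(101) = 101

101


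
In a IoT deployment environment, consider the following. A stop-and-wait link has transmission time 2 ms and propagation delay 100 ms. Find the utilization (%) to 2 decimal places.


Given: Ttrans = 2 ms, Tprop = 100 ms
RTT = 2 * Tprop = 2 * 100 = 200 ms
U = Ttrans / (Ttrans + RTT)
U = 2 / (2 + 200)
U = 2 / 202 = 0.009901
U% = 0.99%

0.99


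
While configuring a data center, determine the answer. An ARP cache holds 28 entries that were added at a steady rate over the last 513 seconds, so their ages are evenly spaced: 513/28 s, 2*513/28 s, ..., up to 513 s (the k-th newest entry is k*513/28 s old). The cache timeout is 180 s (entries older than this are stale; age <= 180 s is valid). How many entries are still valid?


Ages are k * 513/28 s for k = 1..28 (spacing = 18.3214 s).
Entry k is valid iff k * 513/28 <= 180 iff k <= 28 * 180 / 513 = 9.8246
n_valid = floor(9.8246) = 9
(n_stale = 28 - 9 = 19)

9


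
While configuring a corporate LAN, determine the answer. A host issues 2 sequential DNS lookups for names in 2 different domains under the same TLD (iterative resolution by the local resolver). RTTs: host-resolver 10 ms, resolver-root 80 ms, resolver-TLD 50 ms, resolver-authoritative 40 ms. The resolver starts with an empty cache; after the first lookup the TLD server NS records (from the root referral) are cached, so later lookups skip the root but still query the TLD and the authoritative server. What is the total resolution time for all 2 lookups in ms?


Lookup 1 (cold cache): local + root + TLD + auth = 10 + 80 + 50 + 40 = 180 ms
Lookups 2..2 (TLD NS cached -> skip root; new domain -> still ask TLD and auth): local + TLD + auth = 10 + 50 + 40 = 100 ms each
Remaining 1 lookups: 1 * 100 = 100 ms
Total = 180 + 100 = 280 ms

280


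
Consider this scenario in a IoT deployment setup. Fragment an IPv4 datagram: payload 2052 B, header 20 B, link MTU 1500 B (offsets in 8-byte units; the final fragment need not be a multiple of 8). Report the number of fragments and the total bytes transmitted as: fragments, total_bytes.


Max data per non-final fragment = floor((MTU - header)/8)*8 = floor((1500 - 20)/8)*8 = floor(1480/8)*8 = 1480 B
Final fragment needs no 8-byte alignment: it can carry up to MTU - header = 1480 B
Non-final fragments needed = ceil((payload - 1480) / 1480) = ceil(572/1480) = ceil(0.3865) = 1
Number of fragments = 1 + 1 = 2
Fragment sizes (data): 1 * 1480 B + 572 B (last, 572 <= 1480 OK)
Total bytes sent = payload + n_frags * header = 2052 + 2*20 = 2052 + 40 = 2092 B

2, 2092


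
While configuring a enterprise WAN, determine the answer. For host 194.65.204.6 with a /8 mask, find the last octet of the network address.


Given: IP = 194.65.204.6, prefix = /8
Subnet mask = 255.0.0.0
Last octet of IP: 6
Last octet of mask: 0
Network last octet = 6 AND 0 = 0

0


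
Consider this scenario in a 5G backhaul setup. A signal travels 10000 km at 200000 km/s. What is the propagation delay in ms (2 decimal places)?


Given: distance = 10000 km, speed = 200000 km/s
Delay = distance / speed = 10000 / 200000 seconds
Delay in ms = 10000 * 1000 / 200000
Delay = 50.0000 ms
Rounded to 2 dp = 50.00 ms

50.00


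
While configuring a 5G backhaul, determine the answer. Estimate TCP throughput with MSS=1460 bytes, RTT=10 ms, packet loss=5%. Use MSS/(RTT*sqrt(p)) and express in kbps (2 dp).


Given: MSS = 1460 bytes, RTT = 10 ms, loss = 5%
RTT in seconds = 10 / 1000 = 0.01
Loss rate = 5% = 0.05
sqrt(loss) = sqrt(0.05) = 0.223606797750
Throughput (bytes/s) = 1460 / (0.01 * 0.223606797750) = 652931.8494
Throughput (kbps) = 652931.8494 * 8 / 1000 = 5223.454795 -> 5223.45 kbps (2 dp)

5223.45


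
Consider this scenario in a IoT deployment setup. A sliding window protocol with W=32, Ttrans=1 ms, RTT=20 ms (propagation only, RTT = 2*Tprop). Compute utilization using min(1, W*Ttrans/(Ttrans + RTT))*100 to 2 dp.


Given: W = 32, Ttrans = 1 ms, RTT = 20 ms (= 2 * Tprop, Tprop = 10 ms)
Cycle time = Ttrans + RTT = 1 + 20 = 21 ms (first packet sent until its ACK returns)
W * Ttrans = 32 * 1 = 32 ms of sending per cycle
W * Ttrans / (Ttrans + RTT) = 32 / 21 = 1.523810
U = min(1, 1.523810) = 1.000000
U% = 100.00%

100.00


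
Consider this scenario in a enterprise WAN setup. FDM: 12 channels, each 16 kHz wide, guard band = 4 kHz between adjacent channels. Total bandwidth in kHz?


Given: 12 channels, 16 kHz each, guard = 4 kHz
Channel bandwidth = 12 * 16 = 192 kHz
Guard bands = 11 gaps * 4 kHz = 44 kHz
Total = 192 + 44 = 236 kHz

236


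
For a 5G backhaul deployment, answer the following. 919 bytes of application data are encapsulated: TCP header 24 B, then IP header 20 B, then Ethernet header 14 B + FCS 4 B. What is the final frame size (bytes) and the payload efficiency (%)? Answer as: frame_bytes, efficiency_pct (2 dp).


TCP segment = 919 + 24 = 943 B
IP packet = 943 + 20 = 963 B
Ethernet frame = 963 + 14 + 4 = 981 B
Efficiency = app / frame = 919 / 981 = 0.936799 = 93.6799% -> 93.68% (2 dp)

981, 93.68


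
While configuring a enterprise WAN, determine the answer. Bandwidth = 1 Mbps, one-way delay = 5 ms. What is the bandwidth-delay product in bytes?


Given: bandwidth = 1 Mbps, delay = 5 ms
BDP in bits = 1 * 10^6 * 5 / 1000
BDP in bits = 5000
BDP in bytes = 5000 / 8 = 625

625


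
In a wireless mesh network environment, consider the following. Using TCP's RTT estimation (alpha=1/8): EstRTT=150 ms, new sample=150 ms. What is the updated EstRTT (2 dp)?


Given: EstRTT = 150 ms, SampleRTT = 150 ms, alpha = 1/8
New EstRTT = (1 - alpha) * EstRTT + alpha * SampleRTT
(7/8) * 150 = 131.25
(1/8) * 150 = 18.75
New EstRTT = 131.25 + 18.75 = 150 ms -> 150.00 ms (2 dp)

150.00


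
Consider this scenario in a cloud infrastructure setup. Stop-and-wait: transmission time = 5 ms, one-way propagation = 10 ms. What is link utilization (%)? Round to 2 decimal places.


Given: Ttrans = 5 ms, Tprop = 10 ms
RTT = 2 * Tprop = 2 * 10 = 20 ms
U = Ttrans / (Ttrans + RTT)
U = 5 / (5 + 20)
U = 5 / 25 = 0.2
U% = 20.00%

20.00


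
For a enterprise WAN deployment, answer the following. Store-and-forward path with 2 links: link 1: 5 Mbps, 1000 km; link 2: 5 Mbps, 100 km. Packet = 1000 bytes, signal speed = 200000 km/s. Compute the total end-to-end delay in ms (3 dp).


Packet = 1000 bytes = 8000 bits. Store-and-forward: sum (t_trans + t_prop) per link.
Link 1: t_trans = 8000/(5*10^6) s = 1.6000 ms; t_prop = 1000/200000 s = 5.0000 ms; subtotal = 6.6000 ms
Link 2: t_trans = 8000/(5*10^6) s = 1.6000 ms; t_prop = 100/200000 s = 0.5000 ms; subtotal = 2.1000 ms
End-to-end = 6.6000 + 2.1000 = 8.7000 ms -> 8.700 ms (3 dp)

8.700


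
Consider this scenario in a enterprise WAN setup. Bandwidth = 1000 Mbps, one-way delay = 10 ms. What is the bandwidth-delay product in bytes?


Given: bandwidth = 1000 Mbps, delay = 10 ms
BDP in bits = 1000 * 10^6 * 10 / 1000
BDP in bits = 10000000
BDP in bytes = 10000000 / 8 = 1250000

1250000


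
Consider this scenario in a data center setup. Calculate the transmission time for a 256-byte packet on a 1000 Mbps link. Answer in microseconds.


Given: packet = 256 bytes, bandwidth = 1000 Mbps
Packet in bits = 256 * 8 = 2048 bits
Bandwidth = 1000 * 10^6 = 1000000000 bps
Time = 2048 / 1000000000 seconds
Time in us = 2048 * 10^6 / 1000000000 = 2.048

2.048


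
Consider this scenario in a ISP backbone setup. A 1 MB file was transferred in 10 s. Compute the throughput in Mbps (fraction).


Given: file = 1 MB, time = 10 s
File in Mb = 1 * 8 = 8 Mb
Throughput = 8 / 10 Mbps
Throughput = 4/5 Mbps

4/5


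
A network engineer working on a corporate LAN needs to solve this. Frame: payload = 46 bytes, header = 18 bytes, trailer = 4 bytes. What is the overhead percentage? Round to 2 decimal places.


Given: payload = 46 B, header = 18 B, trailer = 4 B
Overhead bytes = header + trailer = 18 + 4 = 22
Total frame = payload + overhead = 46 + 22 = 68
Overhead % = 22 / 68 * 100 = 32.3529% -> 32.35% (2 dp)

32.35


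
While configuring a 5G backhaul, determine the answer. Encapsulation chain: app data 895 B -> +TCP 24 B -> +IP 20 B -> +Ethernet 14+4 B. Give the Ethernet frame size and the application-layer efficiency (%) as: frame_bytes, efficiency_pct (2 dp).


TCP segment = 895 + 24 = 919 B
IP packet = 919 + 20 = 939 B
Ethernet frame = 939 + 14 + 4 = 957 B
Efficiency = app / frame = 895 / 957 = 0.935214 = 93.5214% -> 93.52% (2 dp)

957, 93.52


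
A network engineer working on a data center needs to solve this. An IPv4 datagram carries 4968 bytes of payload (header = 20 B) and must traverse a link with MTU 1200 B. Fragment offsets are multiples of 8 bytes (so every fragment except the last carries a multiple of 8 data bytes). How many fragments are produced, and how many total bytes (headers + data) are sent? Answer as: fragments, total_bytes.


Max data per non-final fragment = floor((MTU - header)/8)*8 = floor((1200 - 20)/8)*8 = floor(1180/8)*8 = 1176 B
Final fragment needs no 8-byte alignment: it can carry up to MTU - header = 1180 B
Non-final fragments needed = ceil((payload - 1180) / 1176) = ceil(3788/1176) = ceil(3.2211) = 4
Number of fragments = 4 + 1 = 5
Fragment sizes (data): 4 * 1176 B + 264 B (last, 264 <= 1180 OK)
Total bytes sent = payload + n_frags * header = 4968 + 5*20 = 4968 + 100 = 5068 B

5, 5068


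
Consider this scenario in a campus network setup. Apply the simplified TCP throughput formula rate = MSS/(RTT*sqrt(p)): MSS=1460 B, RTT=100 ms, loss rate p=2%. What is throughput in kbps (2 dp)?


Given: MSS = 1460 bytes, RTT = 100 ms, loss = 2%
RTT in seconds = 100 / 1000 = 0.1
Loss rate = 2% = 0.02
sqrt(loss) = sqrt(0.02) = 0.141421356237
Throughput (bytes/s) = 1460 / (0.1 * 0.141421356237) = 103237.5901
Throughput (kbps) = 103237.5901 * 8 / 1000 = 825.900720 -> 825.90 kbps (2 dp)

825.90


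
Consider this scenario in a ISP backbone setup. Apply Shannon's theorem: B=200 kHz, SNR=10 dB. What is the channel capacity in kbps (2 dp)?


Given: B = 200 kHz, SNR = 10 dB
SNR linear = 10^(10/10) = 10
1 + SNR = 11
log2(11) = 3.4594316186
C = 200 * 1000 * 3.4594316186 = 691886.3237 bps
C = 691.886324 kbps -> 691.89 kbps (2 dp)

691.89


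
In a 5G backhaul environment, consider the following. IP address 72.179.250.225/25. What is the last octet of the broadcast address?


Given: IP = 72.179.250.225, prefix = /25
Host bits = 32 - 25 = 7
Network last octet = 225 AND mask = 128
Host part size = 2^7 - 1 = 127
Broadcast last octet = 128 OR 127 = 255

255


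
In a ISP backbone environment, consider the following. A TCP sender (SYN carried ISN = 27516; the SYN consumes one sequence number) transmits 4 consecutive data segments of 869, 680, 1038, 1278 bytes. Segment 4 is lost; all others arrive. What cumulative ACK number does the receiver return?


SYN uses sequence number 27516; first data byte = ISN + 1 = 27517.
Segment 1: SEQ = 27517, len = 869 B, covers [27517, 28385]
Segment 2: SEQ = 28386, len = 680 B, covers [28386, 29065]
Segment 3: SEQ = 29066, len = 1038 B, covers [29066, 30103]
Segment 4: SEQ = 30104, len = 1278 B, covers [30104, 31381] [LOST]
In-order data received: bytes [27517, 30103] (segments 1..3).
Segment 4 missing -> gap begins at byte 30104.
Cumulative ACK = next expected in-order byte = 27517 + 869 + 680 + 1038 = 30104

30104


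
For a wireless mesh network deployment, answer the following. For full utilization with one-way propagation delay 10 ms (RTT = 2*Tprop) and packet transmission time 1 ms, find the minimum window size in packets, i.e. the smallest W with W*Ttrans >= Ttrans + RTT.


Given: Ttrans = 1 ms, RTT = 20 ms (= 2 * Tprop, Tprop = 10 ms)
Time until first ACK returns = Ttrans + RTT = 1 + 20 = 21 ms
Need W * Ttrans >= Ttrans + RTT  ->  W >= (Ttrans + RTT) / Ttrans
(Ttrans + RTT) / Ttrans = 21 / 1 = 21
W_min = ceil(21) = 21

21


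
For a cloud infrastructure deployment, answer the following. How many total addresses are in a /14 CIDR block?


Given: CIDR prefix /14
Host bits = 32 - 14 = 18
Total addresses = 2^18 = 262144

262144


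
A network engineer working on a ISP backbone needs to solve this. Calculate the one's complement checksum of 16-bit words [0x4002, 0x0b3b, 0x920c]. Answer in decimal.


Given words: [0x4002, 0x0b3b, 0x920c]
Step 1: Sum all words
Raw sum = 16386 + 2875 + 37388 = 56649
One's complement = ~56649 & 0xFFFF = 8886

8886


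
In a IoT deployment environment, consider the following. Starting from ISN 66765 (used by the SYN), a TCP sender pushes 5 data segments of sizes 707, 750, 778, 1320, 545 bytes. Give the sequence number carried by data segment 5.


The SYN occupies sequence number ISN = 66765, so the first data byte is ISN + 1 = 66766.
SEQ of data segment i = (ISN + 1) + sum of payload sizes of segments 1..i-1.
Segment 1: SEQ = 66766, payload = 707 bytes
Segment 2: SEQ = 67473, payload = 750 bytes
Segment 3: SEQ = 68223, payload = 778 bytes
Segment 4: SEQ = 69001, payload = 1320 bytes
Segment 5: SEQ = 70321, payload = 545 bytes
SEQ of segment 5 = 66766 + 707 + 750 + 778 + 1320 = 70321

70321


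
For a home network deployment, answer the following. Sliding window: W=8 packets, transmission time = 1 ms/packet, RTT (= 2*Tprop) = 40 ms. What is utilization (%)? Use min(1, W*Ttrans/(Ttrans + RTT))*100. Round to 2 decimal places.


Given: W = 8, Ttrans = 1 ms, RTT = 40 ms (= 2 * Tprop, Tprop = 20 ms)
Cycle time = Ttrans + RTT = 1 + 40 = 41 ms (first packet sent until its ACK returns)
W * Ttrans = 8 * 1 = 8 ms of sending per cycle
W * Ttrans / (Ttrans + RTT) = 8 / 41 = 0.195122
U = min(1, 0.195122) = 0.195122
U% = 19.51%

19.51


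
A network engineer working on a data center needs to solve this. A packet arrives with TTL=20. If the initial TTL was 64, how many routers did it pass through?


Given: initial TTL = 64, received TTL = 20
Hops = initial TTL - received TTL
Hops = 64 - 20 = 44

44


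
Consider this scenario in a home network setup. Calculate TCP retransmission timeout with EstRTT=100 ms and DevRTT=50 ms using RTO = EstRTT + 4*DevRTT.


Given: EstRTT = 100 ms, DevRTT = 50 ms
Timeout = EstRTT + 4 * DevRTT
4 * DevRTT = 4 * 50 = 200
Timeout = 100 + 200 = 300 ms

300


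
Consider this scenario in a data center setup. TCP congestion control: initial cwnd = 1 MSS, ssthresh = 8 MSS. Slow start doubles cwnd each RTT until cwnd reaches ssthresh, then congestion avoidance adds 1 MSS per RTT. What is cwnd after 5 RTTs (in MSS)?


RTT 0: cwnd = 1 MSS (initial)
RTT 1: cwnd = 2 MSS (slow start, doubled)
RTT 2: cwnd = 4 MSS (slow start, doubled)
RTT 3: cwnd = 8 MSS (slow start, doubled)
RTT 4: cwnd = 9 MSS (congestion avoidance, +1)
RTT 5: cwnd = 10 MSS (congestion avoidance, +1)

10


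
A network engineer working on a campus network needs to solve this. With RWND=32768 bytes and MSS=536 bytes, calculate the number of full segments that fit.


Given: RWND = 32768 bytes, MSS = 536 bytes
Full segments = floor(RWND / MSS)
Full segments = floor(32768 / 536)
Full segments = floor(61.1343) = 61

61


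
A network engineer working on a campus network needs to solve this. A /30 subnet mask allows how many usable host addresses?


Given: subnet mask /30
Host bits = 32 - 30 = 2
Total addresses = 2^2 = 4
Usable hosts = 4 - 2 (network + broadcast) = 2

2


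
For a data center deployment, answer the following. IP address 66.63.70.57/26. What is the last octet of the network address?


Given: IP = 66.63.70.57, prefix = /26
Subnet mask = 255.255.255.192
Last octet of IP: 57
Last octet of mask: 192
Network last octet = 57 AND 192 = 0

0


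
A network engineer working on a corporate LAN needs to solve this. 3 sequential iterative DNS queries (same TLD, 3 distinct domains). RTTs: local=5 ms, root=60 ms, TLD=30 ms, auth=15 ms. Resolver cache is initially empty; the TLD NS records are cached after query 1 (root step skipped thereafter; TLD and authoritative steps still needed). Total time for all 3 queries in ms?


Lookup 1 (cold cache): local + root + TLD + auth = 5 + 60 + 30 + 15 = 110 ms
Lookups 2..3 (TLD NS cached -> skip root; new domain -> still ask TLD and auth): local + TLD + auth = 5 + 30 + 15 = 50 ms each
Remaining 2 lookups: 2 * 50 = 100 ms
Total = 110 + 100 = 210 ms

210


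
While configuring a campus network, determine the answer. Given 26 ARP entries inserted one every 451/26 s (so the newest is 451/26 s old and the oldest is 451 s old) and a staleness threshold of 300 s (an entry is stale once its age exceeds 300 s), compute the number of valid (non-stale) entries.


Ages are k * 451/26 s for k = 1..26 (spacing = 17.3462 s).
Entry k is valid iff k * 451/26 <= 300 iff k <= 26 * 300 / 451 = 17.2949
n_valid = floor(17.2949) = 17
(n_stale = 26 - 17 = 9)

17


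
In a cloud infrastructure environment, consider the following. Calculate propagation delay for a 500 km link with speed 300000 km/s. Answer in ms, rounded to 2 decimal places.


Given: distance = 500 km, speed = 300000 km/s
Delay = distance / speed = 500 / 300000 seconds
Delay in ms = 500 * 1000 / 300000
Delay = 1.6667 ms
Rounded to 2 dp = 1.67 ms

1.67


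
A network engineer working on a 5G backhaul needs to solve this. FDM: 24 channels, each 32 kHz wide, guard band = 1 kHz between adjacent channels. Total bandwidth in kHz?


Given: 24 channels, 32 kHz each, guard = 1 kHz
Channel bandwidth = 24 * 32 = 768 kHz
Guard bands = 23 gaps * 1 kHz = 23 kHz
Total = 768 + 23 = 791 kHz

791


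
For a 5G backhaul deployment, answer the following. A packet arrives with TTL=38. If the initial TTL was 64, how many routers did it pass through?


Given: initial TTL = 64, received TTL = 38
Hops = initial TTL - received TTL
Hops = 64 - 38 = 26

26


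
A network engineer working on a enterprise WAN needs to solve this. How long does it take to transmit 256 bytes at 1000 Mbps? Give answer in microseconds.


Given: packet = 256 bytes, bandwidth = 1000 Mbps
Packet in bits = 256 * 8 = 2048 bits
Bandwidth = 1000 * 10^6 = 1000000000 bps
Time = 2048 / 1000000000 seconds
Time in us = 2048 * 10^6 / 1000000000 = 2.048

2.048


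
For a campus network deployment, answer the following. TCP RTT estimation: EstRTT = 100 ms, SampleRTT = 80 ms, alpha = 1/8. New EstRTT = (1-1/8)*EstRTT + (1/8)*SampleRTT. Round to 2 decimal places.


Given: EstRTT = 100 ms, SampleRTT = 80 ms, alpha = 1/8
New EstRTT = (1 - alpha) * EstRTT + alpha * SampleRTT
(7/8) * 100 = 87.5
(1/8) * 80 = 10
New EstRTT = 87.5 + 10 = 97.5 ms -> 97.50 ms (2 dp)

97.50


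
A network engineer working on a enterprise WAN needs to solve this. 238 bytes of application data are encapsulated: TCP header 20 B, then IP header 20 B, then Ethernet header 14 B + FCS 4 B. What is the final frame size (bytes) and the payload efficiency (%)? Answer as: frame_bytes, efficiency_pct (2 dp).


TCP segment = 238 + 20 = 258 B
IP packet = 258 + 20 = 278 B
Ethernet frame = 278 + 14 + 4 = 296 B
Efficiency = app / frame = 238 / 296 = 0.804054 = 80.4054% -> 80.41% (2 dp)

296, 80.41
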